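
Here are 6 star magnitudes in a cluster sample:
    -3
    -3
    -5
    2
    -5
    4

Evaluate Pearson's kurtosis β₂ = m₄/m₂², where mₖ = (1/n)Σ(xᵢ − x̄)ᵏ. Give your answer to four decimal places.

x̄ = -1.6667
Σ(xᵢ − x̄)² = 71.3333 ⇒ m₂ = 11.88889
Σ(xᵢ − x̄)⁴ = 1465.1111 ⇒ m₄ = 244.18519
m₂² = 141.34568
β₂ = m₄/m₂² = 244.18519 / 141.34568 ≈ 1.7276

1.7276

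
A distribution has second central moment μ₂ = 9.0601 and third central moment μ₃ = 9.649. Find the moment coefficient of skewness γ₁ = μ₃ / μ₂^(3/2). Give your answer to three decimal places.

σ = √μ₂ = √9.0601 = 3.01000
σ³ = μ₂^(3/2) = 27.27090
γ₁ = μ₃/σ³ = 9.649 / 27.27090 ≈ 0.354

0.354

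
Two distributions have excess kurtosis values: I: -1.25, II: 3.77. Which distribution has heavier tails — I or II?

II

Higher excess kurtosis ⇒ heavier tails relative to the normal distribution.
-1.25 vs 3.77: the larger is 3.77, so II has heavier tails. (II is leptokurtic — heavier-than-normal tails; the other is platykurtic.)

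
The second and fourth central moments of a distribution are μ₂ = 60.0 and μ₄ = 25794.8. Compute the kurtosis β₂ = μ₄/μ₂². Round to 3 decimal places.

μ₂² = 60.0² = 3600.00000
μ₄/μ₂² = 25794.8 / 3600.00000 = 7.16522
β₂ ≈ 7.165

7.165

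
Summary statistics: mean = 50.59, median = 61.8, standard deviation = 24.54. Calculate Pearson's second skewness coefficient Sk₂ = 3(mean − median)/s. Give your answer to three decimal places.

Sk₂ = 3(50.59 − 61.8) / 24.54 = 3 × -11.2100 / 24.54
    = -33.6300 / 24.54 ≈ -1.370

-1.370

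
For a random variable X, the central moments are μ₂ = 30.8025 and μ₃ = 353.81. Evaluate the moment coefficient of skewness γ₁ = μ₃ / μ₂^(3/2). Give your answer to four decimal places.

σ = √μ₂ = √30.8025 = 5.55000
σ³ = μ₂^(3/2) = 170.95388
γ₁ = μ₃/σ³ = 353.81 / 170.95388 ≈ 2.0696

2.0696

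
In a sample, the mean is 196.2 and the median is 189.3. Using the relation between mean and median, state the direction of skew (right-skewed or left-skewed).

right-skewed

mean − median = 196.2 − 189.3 = 6.9
mean > median ⇒ the longer tail is on the right ⇒ right-skewed (positively skewed).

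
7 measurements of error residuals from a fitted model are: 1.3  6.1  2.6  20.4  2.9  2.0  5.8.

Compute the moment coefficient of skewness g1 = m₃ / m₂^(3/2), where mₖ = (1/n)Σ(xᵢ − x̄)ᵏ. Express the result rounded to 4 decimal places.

1.7338

x̄ = (1.3 + 6.1 + 2.6 + 20.4 + 2.9 + 2.0 + 5.8) / 7 = 5.8714
deviations (xᵢ − x̄): -4.5714, 0.2286, -3.2714, 14.5286, -2.9714, -3.8714, -0.0714
Σ(xᵢ − x̄)² = 266.5543 ⇒ m₂ = 266.5543/7 = 38.07918
Σ(xᵢ − x̄)³ = 2851.8877 ⇒ m₃ = 2851.8877/7 = 407.41252
m₂^(3/2) = 38.07918^(1.5) = 234.98029
g1 = m₃ / m₂^(3/2) = 407.41252 / 234.98029 ≈ 1.7338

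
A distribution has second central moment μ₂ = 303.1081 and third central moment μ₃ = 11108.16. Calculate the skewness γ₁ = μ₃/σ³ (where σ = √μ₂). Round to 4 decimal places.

2.1050

σ = √μ₂ = √303.1081 = 17.41000
σ³ = μ₂^(3/2) = 5277.11202
γ₁ = μ₃/σ³ = 11108.16 / 5277.11202 ≈ 2.1050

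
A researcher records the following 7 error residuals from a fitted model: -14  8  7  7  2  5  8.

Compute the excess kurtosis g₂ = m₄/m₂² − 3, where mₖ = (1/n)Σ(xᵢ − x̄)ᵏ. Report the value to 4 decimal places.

x̄ = 3.2857
Σ(xᵢ − x̄)² = 375.4286 ⇒ m₂ = 53.63265
Σ(xᵢ − x̄)⁴ = 90658.8805 ⇒ m₄ = 12951.26864
m₂² = 2876.46147
g₂ = m₄/m₂² − 3 = 4.50250 − 3 ≈ 1.5025

1.5025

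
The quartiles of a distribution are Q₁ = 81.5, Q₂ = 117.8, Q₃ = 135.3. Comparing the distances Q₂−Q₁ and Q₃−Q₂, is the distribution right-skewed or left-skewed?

Q₂ − Q₁ = 36.3;  Q₃ − Q₂ = 17.5
Q₂ − Q₁ > Q₃ − Q₂ ⇒ the lower half is more spread out ⇒ left-skewed.

left-skewed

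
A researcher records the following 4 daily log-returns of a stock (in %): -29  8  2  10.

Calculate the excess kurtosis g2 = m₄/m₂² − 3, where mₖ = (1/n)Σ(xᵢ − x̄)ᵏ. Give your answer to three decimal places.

-0.766

x̄ = -2.2500
Σ(xᵢ − x̄)² = 988.7500 ⇒ m₂ = 247.18750
Σ(xᵢ − x̄)⁴ = 545912.8281 ⇒ m₄ = 136478.20703
m₂² = 61101.66016
g2 = m₄/m₂² − 3 = 2.23363 − 3 ≈ -0.766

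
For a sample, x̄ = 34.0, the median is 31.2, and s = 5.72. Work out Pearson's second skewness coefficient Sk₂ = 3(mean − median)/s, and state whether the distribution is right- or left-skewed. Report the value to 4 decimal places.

Sk₂ = 3(34.0 − 31.2) / 5.72 = 3 × 2.8000 / 5.72
    = 8.4000 / 5.72 ≈ 1.4685
Sk₂ > 0 ⇒ mean > median ⇒ right-skewed (positive skew).

1.4685, right-skewed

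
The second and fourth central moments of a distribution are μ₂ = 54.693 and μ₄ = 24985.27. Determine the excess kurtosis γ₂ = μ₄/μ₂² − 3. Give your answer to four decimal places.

μ₂² = 54.693² = 2991.32425
μ₄/μ₂² = 24985.27 / 2991.32425 = 8.35258
γ₂ = 8.35258 − 3 ≈ 5.3526

5.3526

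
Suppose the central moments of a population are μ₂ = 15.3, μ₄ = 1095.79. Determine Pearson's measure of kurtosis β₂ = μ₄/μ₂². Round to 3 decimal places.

μ₂² = 15.3² = 234.09000
μ₄/μ₂² = 1095.79 / 234.09000 = 4.68106
β₂ ≈ 4.681

4.681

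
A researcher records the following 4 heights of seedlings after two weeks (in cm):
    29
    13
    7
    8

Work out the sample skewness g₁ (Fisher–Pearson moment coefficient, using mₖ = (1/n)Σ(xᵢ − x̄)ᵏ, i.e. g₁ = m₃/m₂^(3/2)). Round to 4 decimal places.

x̄ = (29 + 13 + 7 + 8) / 4 = 14.2500
deviations (xᵢ − x̄): 14.7500, -1.2500, -7.2500, -6.2500
Σ(xᵢ − x̄)² = 310.7500 ⇒ m₂ = 310.7500/4 = 77.68750
Σ(xᵢ − x̄)³ = 2581.8750 ⇒ m₃ = 2581.8750/4 = 645.46875
m₂^(3/2) = 77.68750^(1.5) = 684.74161
g₁ = m₃ / m₂^(3/2) = 645.46875 / 684.74161 ≈ 0.9426

0.9426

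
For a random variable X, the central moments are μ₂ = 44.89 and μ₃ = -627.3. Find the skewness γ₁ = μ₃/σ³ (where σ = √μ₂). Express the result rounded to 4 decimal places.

-2.0857

σ = √μ₂ = √44.89 = 6.70000
σ³ = μ₂^(3/2) = 300.76300
γ₁ = μ₃/σ³ = -627.3 / 300.76300 ≈ -2.0857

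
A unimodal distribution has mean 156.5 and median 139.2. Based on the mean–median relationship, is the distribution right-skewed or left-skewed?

mean − median = 156.5 − 139.2 = 17.3
mean > median ⇒ the longer tail is on the right ⇒ right-skewed (positively skewed).

right-skewed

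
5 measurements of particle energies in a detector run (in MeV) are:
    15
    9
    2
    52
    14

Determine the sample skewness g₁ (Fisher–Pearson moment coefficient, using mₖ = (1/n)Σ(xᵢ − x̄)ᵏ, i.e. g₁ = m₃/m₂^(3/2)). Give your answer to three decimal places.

1.232

x̄ = (15 + 9 + 2 + 52 + 14) / 5 = 18.4000
deviations (xᵢ − x̄): -3.4000, -9.4000, -16.4000, 33.6000, -4.4000
Σ(xᵢ − x̄)² = 1517.2000 ⇒ m₂ = 1517.2000/5 = 303.44000
Σ(xᵢ − x̄)³ = 32567.0400 ⇒ m₃ = 32567.0400/5 = 6513.40800
m₂^(3/2) = 303.44000^(1.5) = 5285.78196
g₁ = m₃ / m₂^(3/2) = 6513.40800 / 5285.78196 ≈ 1.232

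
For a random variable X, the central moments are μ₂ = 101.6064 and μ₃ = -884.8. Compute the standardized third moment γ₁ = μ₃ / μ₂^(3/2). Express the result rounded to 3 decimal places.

σ = √μ₂ = √101.6064 = 10.08000
σ³ = μ₂^(3/2) = 1024.19251
γ₁ = μ₃/σ³ = -884.8 / 1024.19251 ≈ -0.864

-0.864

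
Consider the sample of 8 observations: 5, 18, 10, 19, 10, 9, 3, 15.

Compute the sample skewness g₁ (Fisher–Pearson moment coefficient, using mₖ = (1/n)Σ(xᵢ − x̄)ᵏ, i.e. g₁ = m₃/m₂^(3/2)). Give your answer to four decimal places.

x̄ = (5 + 18 + 10 + 19 + 10 + 9 + 3 + 15) / 8 = 11.1250
deviations (xᵢ − x̄): -6.1250, 6.8750, -1.1250, 7.8750, -1.1250, -2.1250, -8.1250, 3.8750
Σ(xᵢ − x̄)² = 234.8750 ⇒ m₂ = 234.8750/8 = 29.35938
Σ(xᵢ − x̄)³ = 92.9063 ⇒ m₃ = 92.9063/8 = 11.61328
m₂^(3/2) = 29.35938^(1.5) = 159.08169
g₁ = m₃ / m₂^(3/2) = 11.61328 / 159.08169 ≈ 0.0730

0.0730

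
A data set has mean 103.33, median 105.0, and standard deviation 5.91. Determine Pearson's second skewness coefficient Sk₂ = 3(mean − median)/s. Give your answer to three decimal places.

-0.848

Sk₂ = 3(103.33 − 105.0) / 5.91 = 3 × -1.6700 / 5.91
    = -5.0100 / 5.91 ≈ -0.848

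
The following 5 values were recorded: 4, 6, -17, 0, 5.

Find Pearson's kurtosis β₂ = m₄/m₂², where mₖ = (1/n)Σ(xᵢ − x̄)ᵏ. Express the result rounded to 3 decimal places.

x̄ = -0.4000
Σ(xᵢ − x̄)² = 365.2000 ⇒ m₂ = 73.04000
Σ(xᵢ − x̄)⁴ = 78836.1760 ⇒ m₄ = 15767.23520
m₂² = 5334.84160
β₂ = m₄/m₂² = 15767.23520 / 5334.84160 ≈ 2.956

2.956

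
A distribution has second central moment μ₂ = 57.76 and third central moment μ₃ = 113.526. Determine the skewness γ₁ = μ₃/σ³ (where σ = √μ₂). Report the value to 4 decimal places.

0.2586

σ = √μ₂ = √57.76 = 7.60000
σ³ = μ₂^(3/2) = 438.97600
γ₁ = μ₃/σ³ = 113.526 / 438.97600 ≈ 0.2586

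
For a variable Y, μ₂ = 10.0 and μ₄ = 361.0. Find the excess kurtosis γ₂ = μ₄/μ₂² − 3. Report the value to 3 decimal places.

0.610

μ₂² = 10.0² = 100.00000
μ₄/μ₂² = 361.0 / 100.00000 = 3.61000
γ₂ = 3.61000 − 3 ≈ 0.610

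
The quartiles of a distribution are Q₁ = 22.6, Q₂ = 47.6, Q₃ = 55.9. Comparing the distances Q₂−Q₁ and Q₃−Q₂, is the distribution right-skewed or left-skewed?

left-skewed

Q₂ − Q₁ = 25.0;  Q₃ − Q₂ = 8.3
Q₂ − Q₁ > Q₃ − Q₂ ⇒ the lower half is more spread out ⇒ left-skewed.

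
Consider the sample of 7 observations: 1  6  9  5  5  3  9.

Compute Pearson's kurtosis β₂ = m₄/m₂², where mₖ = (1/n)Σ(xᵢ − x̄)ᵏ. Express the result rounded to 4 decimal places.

1.9500

x̄ = 5.4286
Σ(xᵢ − x̄)² = 51.7143 ⇒ m₂ = 7.38776
Σ(xᵢ − x̄)⁴ = 744.9854 ⇒ m₄ = 106.42649
m₂² = 54.57893
β₂ = m₄/m₂² = 106.42649 / 54.57893 ≈ 1.9500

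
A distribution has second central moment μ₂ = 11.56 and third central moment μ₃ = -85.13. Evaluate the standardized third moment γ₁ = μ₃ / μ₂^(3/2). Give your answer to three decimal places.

σ = √μ₂ = √11.56 = 3.40000
σ³ = μ₂^(3/2) = 39.30400
γ₁ = μ₃/σ³ = -85.13 / 39.30400 ≈ -2.166

-2.166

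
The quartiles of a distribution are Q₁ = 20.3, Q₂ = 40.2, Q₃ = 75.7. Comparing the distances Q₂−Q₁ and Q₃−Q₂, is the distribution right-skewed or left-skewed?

Q₂ − Q₁ = 19.9;  Q₃ − Q₂ = 35.5
Q₃ − Q₂ > Q₂ − Q₁ ⇒ the upper half is more spread out ⇒ right-skewed.

right-skewed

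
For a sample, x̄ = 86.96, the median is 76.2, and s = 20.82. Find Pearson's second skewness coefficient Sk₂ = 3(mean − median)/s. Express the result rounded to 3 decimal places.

1.550

Sk₂ = 3(86.96 − 76.2) / 20.82 = 3 × 10.7600 / 20.82
    = 32.2800 / 20.82 ≈ 1.550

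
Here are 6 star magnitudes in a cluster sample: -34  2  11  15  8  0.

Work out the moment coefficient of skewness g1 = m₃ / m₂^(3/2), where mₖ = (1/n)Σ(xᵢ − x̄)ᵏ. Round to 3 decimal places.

-1.405

x̄ = (-34 + 2 + 11 + 15 + 8 + 0) / 6 = 0.3333
deviations (xᵢ − x̄): -34.3333, 1.6667, 10.6667, 14.6667, 7.6667, -0.3333
Σ(xᵢ − x̄)² = 1569.3333 ⇒ m₂ = 1569.3333/6 = 261.55556
Σ(xᵢ − x̄)³ = -35647.5556 ⇒ m₃ = -35647.5556/6 = -5941.25926
m₂^(3/2) = 261.55556^(1.5) = 4230.05412
g1 = m₃ / m₂^(3/2) = -5941.25926 / 4230.05412 ≈ -1.405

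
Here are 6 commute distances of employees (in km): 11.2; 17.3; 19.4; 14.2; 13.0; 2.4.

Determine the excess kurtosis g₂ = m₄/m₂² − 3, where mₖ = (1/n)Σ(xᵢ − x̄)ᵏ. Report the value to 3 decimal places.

-0.229

x̄ = 12.9167
Σ(xᵢ − x̄)² = 176.4483 ⇒ m₂ = 29.40806
Σ(xᵢ − x̄)⁴ = 14379.8057 ⇒ m₄ = 2396.63429
m₂² = 864.83373
g₂ = m₄/m₂² − 3 = 2.77121 − 3 ≈ -0.229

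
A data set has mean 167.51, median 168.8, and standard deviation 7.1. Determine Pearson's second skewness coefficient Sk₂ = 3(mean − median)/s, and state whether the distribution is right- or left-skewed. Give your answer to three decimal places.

-0.545, left-skewed

Sk₂ = 3(167.51 − 168.8) / 7.1 = 3 × -1.2900 / 7.1
    = -3.8700 / 7.1 ≈ -0.545
Sk₂ < 0 ⇒ mean < median ⇒ left-skewed (negative skew).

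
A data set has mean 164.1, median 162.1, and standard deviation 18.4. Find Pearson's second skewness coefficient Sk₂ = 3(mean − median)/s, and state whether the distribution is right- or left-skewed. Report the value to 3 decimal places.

Sk₂ = 3(164.1 − 162.1) / 18.4 = 3 × 2.0000 / 18.4
    = 6.0000 / 18.4 ≈ 0.326
Sk₂ > 0 ⇒ mean > median ⇒ right-skewed (positive skew).

0.326, right-skewed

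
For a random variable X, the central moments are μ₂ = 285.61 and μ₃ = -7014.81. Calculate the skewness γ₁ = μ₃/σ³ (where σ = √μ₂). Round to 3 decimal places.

σ = √μ₂ = √285.61 = 16.90000
σ³ = μ₂^(3/2) = 4826.80900
γ₁ = μ₃/σ³ = -7014.81 / 4826.80900 ≈ -1.453

-1.453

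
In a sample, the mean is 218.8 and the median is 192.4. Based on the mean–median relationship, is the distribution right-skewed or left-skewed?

right-skewed

mean − median = 218.8 − 192.4 = 26.4
mean > median ⇒ the longer tail is on the right ⇒ right-skewed (positively skewed).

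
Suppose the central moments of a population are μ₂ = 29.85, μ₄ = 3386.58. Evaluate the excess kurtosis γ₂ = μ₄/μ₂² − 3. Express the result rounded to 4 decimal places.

0.8008

μ₂² = 29.85² = 891.02250
μ₄/μ₂² = 3386.58 / 891.02250 = 3.80078
γ₂ = 3.80078 − 3 ≈ 0.8008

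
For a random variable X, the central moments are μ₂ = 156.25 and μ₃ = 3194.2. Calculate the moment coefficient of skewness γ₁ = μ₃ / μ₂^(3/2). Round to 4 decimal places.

1.6354

σ = √μ₂ = √156.25 = 12.50000
σ³ = μ₂^(3/2) = 1953.12500
γ₁ = μ₃/σ³ = 3194.2 / 1953.12500 ≈ 1.6354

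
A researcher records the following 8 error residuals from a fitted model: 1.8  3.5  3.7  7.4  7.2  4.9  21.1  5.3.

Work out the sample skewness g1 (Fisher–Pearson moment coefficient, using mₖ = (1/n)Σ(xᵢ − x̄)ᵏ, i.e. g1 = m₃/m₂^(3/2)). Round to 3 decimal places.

x̄ = (1.8 + 3.5 + 3.7 + 7.4 + 7.2 + 4.9 + 21.1 + 5.3) / 8 = 6.8625
deviations (xᵢ − x̄): -5.0625, -3.3625, -3.1625, 0.5375, 0.3375, -1.9625, 14.2375, -1.5625
Σ(xᵢ − x̄)² = 256.3388 ⇒ m₂ = 256.3388/8 = 32.04234
Σ(xᵢ − x̄)³ = 2675.4595 ⇒ m₃ = 2675.4595/8 = 334.43244
m₂^(3/2) = 32.04234^(1.5) = 181.37875
g1 = m₃ / m₂^(3/2) = 334.43244 / 181.37875 ≈ 1.844

1.844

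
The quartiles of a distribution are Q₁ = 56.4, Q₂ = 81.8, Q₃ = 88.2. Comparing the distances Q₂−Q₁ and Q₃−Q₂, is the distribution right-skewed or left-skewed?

left-skewed

Q₂ − Q₁ = 25.4;  Q₃ − Q₂ = 6.4
Q₂ − Q₁ > Q₃ − Q₂ ⇒ the lower half is more spread out ⇒ left-skewed.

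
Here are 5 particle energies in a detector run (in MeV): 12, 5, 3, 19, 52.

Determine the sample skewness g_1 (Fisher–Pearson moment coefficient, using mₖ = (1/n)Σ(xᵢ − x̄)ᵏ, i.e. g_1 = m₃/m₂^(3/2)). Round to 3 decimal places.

1.152

x̄ = (12 + 5 + 3 + 19 + 52) / 5 = 18.2000
deviations (xᵢ − x̄): -6.2000, -13.2000, -15.2000, 0.8000, 33.8000
Σ(xᵢ − x̄)² = 1586.8000 ⇒ m₂ = 1586.8000/5 = 317.36000
Σ(xᵢ − x̄)³ = 32564.8800 ⇒ m₃ = 32564.8800/5 = 6512.97600
m₂^(3/2) = 317.36000^(1.5) = 5653.64170
g_1 = m₃ / m₂^(3/2) = 6512.97600 / 5653.64170 ≈ 1.152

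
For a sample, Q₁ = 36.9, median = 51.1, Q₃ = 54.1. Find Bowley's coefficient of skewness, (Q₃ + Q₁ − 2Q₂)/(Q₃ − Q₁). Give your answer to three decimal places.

-0.651

numerator: Q₃ + Q₁ − 2Q₂ = 54.1 + 36.9 − 2×51.1 = -11.2000
denominator: Q₃ − Q₁ = 54.1 − 36.9 = 17.2000
Bowley skewness = -11.2000 / 17.2000 ≈ -0.651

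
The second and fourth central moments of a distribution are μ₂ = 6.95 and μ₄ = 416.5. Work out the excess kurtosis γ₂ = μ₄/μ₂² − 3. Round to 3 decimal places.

5.623

μ₂² = 6.95² = 48.30250
μ₄/μ₂² = 416.5 / 48.30250 = 8.62274
γ₂ = 8.62274 − 3 ≈ 5.623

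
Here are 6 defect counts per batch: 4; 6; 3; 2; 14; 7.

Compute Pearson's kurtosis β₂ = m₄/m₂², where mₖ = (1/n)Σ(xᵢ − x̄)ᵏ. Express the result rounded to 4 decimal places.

3.0217

x̄ = 6.0000
Σ(xᵢ − x̄)² = 94.0000 ⇒ m₂ = 15.66667
Σ(xᵢ − x̄)⁴ = 4450.0000 ⇒ m₄ = 741.66667
m₂² = 245.44444
β₂ = m₄/m₂² = 741.66667 / 245.44444 ≈ 3.0217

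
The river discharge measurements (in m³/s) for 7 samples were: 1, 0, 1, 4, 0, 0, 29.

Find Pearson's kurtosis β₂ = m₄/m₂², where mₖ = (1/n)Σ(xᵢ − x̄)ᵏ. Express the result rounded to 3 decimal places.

x̄ = 5.0000
Σ(xᵢ − x̄)² = 684.0000 ⇒ m₂ = 97.71429
Σ(xᵢ − x̄)⁴ = 334164.0000 ⇒ m₄ = 47737.71429
m₂² = 9548.08163
β₂ = m₄/m₂² = 47737.71429 / 9548.08163 ≈ 5.000

5.000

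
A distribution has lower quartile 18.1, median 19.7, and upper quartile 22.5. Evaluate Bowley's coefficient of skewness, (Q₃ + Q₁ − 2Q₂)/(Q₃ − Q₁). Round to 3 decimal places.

numerator: Q₃ + Q₁ − 2Q₂ = 22.5 + 18.1 − 2×19.7 = 1.2000
denominator: Q₃ − Q₁ = 22.5 − 18.1 = 4.4000
Bowley skewness = 1.2000 / 4.4000 ≈ 0.273

0.273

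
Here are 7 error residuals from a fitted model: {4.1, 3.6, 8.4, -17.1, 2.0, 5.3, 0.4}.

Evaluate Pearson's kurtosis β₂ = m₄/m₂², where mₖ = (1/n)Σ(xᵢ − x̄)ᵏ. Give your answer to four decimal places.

x̄ = 0.9571
Σ(xᵢ − x̄)² = 418.5771 ⇒ m₂ = 59.79673
Σ(xᵢ − x̄)⁴ = 109887.4662 ⇒ m₄ = 15698.20946
m₂² = 3575.64948
β₂ = m₄/m₂² = 15698.20946 / 3575.64948 ≈ 4.3903

4.3903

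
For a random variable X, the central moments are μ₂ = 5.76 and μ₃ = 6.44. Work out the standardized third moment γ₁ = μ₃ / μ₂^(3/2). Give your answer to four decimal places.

σ = √μ₂ = √5.76 = 2.40000
σ³ = μ₂^(3/2) = 13.82400
γ₁ = μ₃/σ³ = 6.44 / 13.82400 ≈ 0.4659

0.4659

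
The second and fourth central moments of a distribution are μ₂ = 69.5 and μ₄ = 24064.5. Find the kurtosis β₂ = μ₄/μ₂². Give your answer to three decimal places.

4.982

μ₂² = 69.5² = 4830.25000
μ₄/μ₂² = 24064.5 / 4830.25000 = 4.98204
β₂ ≈ 4.982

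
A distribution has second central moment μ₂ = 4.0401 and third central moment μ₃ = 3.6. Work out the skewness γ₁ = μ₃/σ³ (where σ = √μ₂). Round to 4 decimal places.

0.4433

σ = √μ₂ = √4.0401 = 2.01000
σ³ = μ₂^(3/2) = 8.12060
γ₁ = μ₃/σ³ = 3.6 / 8.12060 ≈ 0.4433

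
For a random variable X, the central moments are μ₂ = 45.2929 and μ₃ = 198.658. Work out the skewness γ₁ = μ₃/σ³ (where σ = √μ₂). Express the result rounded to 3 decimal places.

σ = √μ₂ = √45.2929 = 6.73000
σ³ = μ₂^(3/2) = 304.82122
γ₁ = μ₃/σ³ = 198.658 / 304.82122 ≈ 0.652

0.652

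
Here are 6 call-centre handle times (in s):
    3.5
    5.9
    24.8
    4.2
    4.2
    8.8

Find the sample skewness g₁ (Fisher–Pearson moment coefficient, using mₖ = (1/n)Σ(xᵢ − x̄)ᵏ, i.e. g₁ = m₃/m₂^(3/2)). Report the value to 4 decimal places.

x̄ = (3.5 + 5.9 + 24.8 + 4.2 + 4.2 + 8.8) / 6 = 8.5667
deviations (xᵢ − x̄): -5.0667, -2.6667, 16.2333, -4.3667, -4.3667, 0.2333
Σ(xᵢ − x̄)² = 334.4933 ⇒ m₂ = 334.4933/6 = 55.74889
Σ(xᵢ − x̄)³ = 3962.2836 ⇒ m₃ = 3962.2836/6 = 660.38059
m₂^(3/2) = 55.74889^(1.5) = 416.25007
g₁ = m₃ / m₂^(3/2) = 660.38059 / 416.25007 ≈ 1.5865

1.5865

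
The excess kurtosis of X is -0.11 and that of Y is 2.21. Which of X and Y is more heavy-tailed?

Higher excess kurtosis ⇒ heavier tails relative to the normal distribution.
-0.11 vs 2.21: the larger is 2.21, so Y has heavier tails. (Y is leptokurtic — heavier-than-normal tails; the other is platykurtic.)

Y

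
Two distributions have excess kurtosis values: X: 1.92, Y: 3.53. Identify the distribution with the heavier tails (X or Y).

Higher excess kurtosis ⇒ heavier tails relative to the normal distribution.
1.92 vs 3.53: the larger is 3.53, so Y has heavier tails.

Y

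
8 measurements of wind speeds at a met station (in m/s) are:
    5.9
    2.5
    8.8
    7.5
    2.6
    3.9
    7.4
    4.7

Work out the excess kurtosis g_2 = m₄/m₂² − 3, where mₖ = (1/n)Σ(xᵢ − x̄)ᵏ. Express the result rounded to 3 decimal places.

-1.406

x̄ = 5.4125
Σ(xᵢ − x̄)² = 39.2088 ⇒ m₂ = 4.90109
Σ(xᵢ − x̄)⁴ = 306.3457 ⇒ m₄ = 38.29321
m₂² = 24.02072
g_2 = m₄/m₂² − 3 = 1.59417 − 3 ≈ -1.406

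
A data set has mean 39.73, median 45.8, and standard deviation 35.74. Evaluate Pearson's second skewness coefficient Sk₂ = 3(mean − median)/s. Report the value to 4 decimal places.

Sk₂ = 3(39.73 − 45.8) / 35.74 = 3 × -6.0700 / 35.74
    = -18.2100 / 35.74 ≈ -0.5095

-0.5095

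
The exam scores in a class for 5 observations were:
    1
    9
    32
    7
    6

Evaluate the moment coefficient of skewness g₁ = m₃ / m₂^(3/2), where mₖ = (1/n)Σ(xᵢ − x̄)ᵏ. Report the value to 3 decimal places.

x̄ = (1 + 9 + 32 + 7 + 6) / 5 = 11.0000
deviations (xᵢ − x̄): -10.0000, -2.0000, 21.0000, -4.0000, -5.0000
Σ(xᵢ − x̄)² = 586.0000 ⇒ m₂ = 586.0000/5 = 117.20000
Σ(xᵢ − x̄)³ = 8064.0000 ⇒ m₃ = 8064.0000/5 = 1612.80000
m₂^(3/2) = 117.20000^(1.5) = 1268.79488
g₁ = m₃ / m₂^(3/2) = 1612.80000 / 1268.79488 ≈ 1.271

1.271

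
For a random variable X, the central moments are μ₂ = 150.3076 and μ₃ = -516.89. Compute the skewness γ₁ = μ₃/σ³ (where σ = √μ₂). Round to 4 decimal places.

-0.2805

σ = √μ₂ = √150.3076 = 12.26000
σ³ = μ₂^(3/2) = 1842.77118
γ₁ = μ₃/σ³ = -516.89 / 1842.77118 ≈ -0.2805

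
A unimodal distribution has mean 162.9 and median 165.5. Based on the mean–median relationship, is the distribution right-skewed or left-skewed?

mean − median = 162.9 − 165.5 = -2.6
mean < median ⇒ the longer tail is on the left ⇒ left-skewed (negatively skewed).

left-skewed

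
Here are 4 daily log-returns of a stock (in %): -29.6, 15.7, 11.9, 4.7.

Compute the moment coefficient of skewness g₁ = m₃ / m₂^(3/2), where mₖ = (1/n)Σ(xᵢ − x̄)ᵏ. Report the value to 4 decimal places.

-0.9939

x̄ = (-29.6 + 15.7 + 11.9 + 4.7) / 4 = 0.6750
deviations (xᵢ − x̄): -30.2750, 15.0250, 11.2250, 4.0250
Σ(xᵢ − x̄)² = 1284.5275 ⇒ m₂ = 1284.5275/4 = 321.13188
Σ(xᵢ − x̄)³ = -22877.8594 ⇒ m₃ = -22877.8594/4 = -5719.46484
m₂^(3/2) = 321.13188^(1.5) = 5754.73226
g₁ = m₃ / m₂^(3/2) = -5719.46484 / 5754.73226 ≈ -0.9939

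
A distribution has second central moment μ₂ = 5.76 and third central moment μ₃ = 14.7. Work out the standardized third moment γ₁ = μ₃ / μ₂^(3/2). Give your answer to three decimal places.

σ = √μ₂ = √5.76 = 2.40000
σ³ = μ₂^(3/2) = 13.82400
γ₁ = μ₃/σ³ = 14.7 / 13.82400 ≈ 1.063

1.063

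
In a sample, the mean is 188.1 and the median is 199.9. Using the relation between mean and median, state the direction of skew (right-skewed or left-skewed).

left-skewed

mean − median = 188.1 − 199.9 = -11.8
mean < median ⇒ the longer tail is on the left ⇒ left-skewed (negatively skewed).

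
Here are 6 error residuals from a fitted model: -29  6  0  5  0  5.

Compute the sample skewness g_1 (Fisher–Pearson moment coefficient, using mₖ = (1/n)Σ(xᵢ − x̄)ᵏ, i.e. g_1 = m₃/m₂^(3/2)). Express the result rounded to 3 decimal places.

x̄ = (-29 + 6 + 0 + 5 + 0 + 5) / 6 = -2.1667
deviations (xᵢ − x̄): -26.8333, 8.1667, 2.1667, 7.1667, 2.1667, 7.1667
Σ(xᵢ − x̄)² = 898.8333 ⇒ m₂ = 898.8333/6 = 149.80556
Σ(xᵢ − x̄)³ = -18019.5556 ⇒ m₃ = -18019.5556/6 = -3003.25926
m₂^(3/2) = 149.80556^(1.5) = 1833.54629
g_1 = m₃ / m₂^(3/2) = -3003.25926 / 1833.54629 ≈ -1.638

-1.638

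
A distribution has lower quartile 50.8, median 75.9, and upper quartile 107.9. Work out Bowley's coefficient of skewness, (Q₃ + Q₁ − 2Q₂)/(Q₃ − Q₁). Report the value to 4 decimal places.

numerator: Q₃ + Q₁ − 2Q₂ = 107.9 + 50.8 − 2×75.9 = 6.9000
denominator: Q₃ − Q₁ = 107.9 − 50.8 = 57.1000
Bowley skewness = 6.9000 / 57.1000 ≈ 0.1208

0.1208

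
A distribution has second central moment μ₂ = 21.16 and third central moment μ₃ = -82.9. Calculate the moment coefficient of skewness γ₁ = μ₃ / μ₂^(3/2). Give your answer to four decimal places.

σ = √μ₂ = √21.16 = 4.60000
σ³ = μ₂^(3/2) = 97.33600
γ₁ = μ₃/σ³ = -82.9 / 97.33600 ≈ -0.8517

-0.8517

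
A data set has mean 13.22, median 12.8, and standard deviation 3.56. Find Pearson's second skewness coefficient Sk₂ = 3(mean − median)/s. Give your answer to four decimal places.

Sk₂ = 3(13.22 − 12.8) / 3.56 = 3 × 0.4200 / 3.56
    = 1.2600 / 3.56 ≈ 0.3539

0.3539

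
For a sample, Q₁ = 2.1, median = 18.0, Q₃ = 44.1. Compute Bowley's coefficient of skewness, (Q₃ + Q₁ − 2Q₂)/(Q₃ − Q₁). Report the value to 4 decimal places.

numerator: Q₃ + Q₁ − 2Q₂ = 44.1 + 2.1 − 2×18.0 = 10.2000
denominator: Q₃ − Q₁ = 44.1 − 2.1 = 42.0000
Bowley skewness = 10.2000 / 42.0000 ≈ 0.2429

0.2429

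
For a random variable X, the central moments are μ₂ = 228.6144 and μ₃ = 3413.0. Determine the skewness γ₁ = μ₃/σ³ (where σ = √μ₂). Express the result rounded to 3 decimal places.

σ = √μ₂ = √228.6144 = 15.12000
σ³ = μ₂^(3/2) = 3456.64973
γ₁ = μ₃/σ³ = 3413.0 / 3456.64973 ≈ 0.987

0.987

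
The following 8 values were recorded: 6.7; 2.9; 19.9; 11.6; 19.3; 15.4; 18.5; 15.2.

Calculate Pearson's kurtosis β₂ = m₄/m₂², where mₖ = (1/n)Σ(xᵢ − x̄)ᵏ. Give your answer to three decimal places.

x̄ = 13.6875
Σ(xᵢ − x̄)² = 268.0288 ⇒ m₂ = 33.50359
Σ(xᵢ − x̄)⁴ = 18976.9709 ⇒ m₄ = 2372.12137
m₂² = 1122.49079
β₂ = m₄/m₂² = 2372.12137 / 1122.49079 ≈ 2.113

2.113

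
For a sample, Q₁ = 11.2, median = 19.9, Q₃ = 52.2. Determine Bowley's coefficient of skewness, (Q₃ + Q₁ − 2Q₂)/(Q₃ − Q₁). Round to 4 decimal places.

numerator: Q₃ + Q₁ − 2Q₂ = 52.2 + 11.2 − 2×19.9 = 23.6000
denominator: Q₃ − Q₁ = 52.2 − 11.2 = 41.0000
Bowley skewness = 23.6000 / 41.0000 ≈ 0.5756

0.5756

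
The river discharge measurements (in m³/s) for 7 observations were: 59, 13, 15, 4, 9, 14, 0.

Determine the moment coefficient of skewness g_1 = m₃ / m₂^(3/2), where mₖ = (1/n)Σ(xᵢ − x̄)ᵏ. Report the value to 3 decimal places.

1.698

x̄ = (59 + 13 + 15 + 4 + 9 + 14 + 0) / 7 = 16.2857
deviations (xᵢ − x̄): 42.7143, -3.2857, -1.2857, -12.2857, -7.2857, -2.2857, -16.2857
Σ(xᵢ − x̄)² = 2311.4286 ⇒ m₂ = 2311.4286/7 = 330.20408
Σ(xᵢ − x̄)³ = 71322.6122 ⇒ m₃ = 71322.6122/7 = 10188.94461
m₂^(3/2) = 330.20408^(1.5) = 6000.30955
g_1 = m₃ / m₂^(3/2) = 10188.94461 / 6000.30955 ≈ 1.698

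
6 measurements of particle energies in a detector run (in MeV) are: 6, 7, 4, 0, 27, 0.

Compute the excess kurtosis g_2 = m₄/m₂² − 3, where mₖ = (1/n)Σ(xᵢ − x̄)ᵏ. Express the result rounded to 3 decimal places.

x̄ = 7.3333
Σ(xᵢ − x̄)² = 507.3333 ⇒ m₂ = 84.55556
Σ(xᵢ − x̄)⁴ = 155507.7778 ⇒ m₄ = 25917.96296
m₂² = 7149.64198
g_2 = m₄/m₂² − 3 = 3.62507 − 3 ≈ 0.625

0.625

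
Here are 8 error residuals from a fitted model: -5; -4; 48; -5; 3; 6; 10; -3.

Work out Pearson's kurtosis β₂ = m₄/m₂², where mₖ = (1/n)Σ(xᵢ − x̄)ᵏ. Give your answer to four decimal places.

x̄ = 6.2500
Σ(xᵢ − x̄)² = 2211.5000 ⇒ m₂ = 276.43750
Σ(xᵢ − x̄)⁴ = 3088971.4063 ⇒ m₄ = 386121.42578
m₂² = 76417.69141
β₂ = m₄/m₂² = 386121.42578 / 76417.69141 ≈ 5.0528

5.0528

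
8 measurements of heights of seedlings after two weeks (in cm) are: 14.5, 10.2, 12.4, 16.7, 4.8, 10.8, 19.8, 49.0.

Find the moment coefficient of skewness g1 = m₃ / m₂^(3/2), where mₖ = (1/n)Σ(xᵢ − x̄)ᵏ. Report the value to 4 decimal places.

x̄ = (14.5 + 10.2 + 12.4 + 16.7 + 4.8 + 10.8 + 19.8 + 49.0) / 8 = 17.2750
deviations (xᵢ − x̄): -2.7750, -7.0750, -4.8750, -0.5750, -12.4750, -6.4750, 2.5250, 31.7250
Σ(xᵢ − x̄)² = 1292.2550 ⇒ m₂ = 1292.2550/8 = 161.53187
Σ(xᵢ − x̄)³ = 29242.0793 ⇒ m₃ = 29242.0793/8 = 3655.25991
m₂^(3/2) = 161.53187^(1.5) = 2052.99245
g1 = m₃ / m₂^(3/2) = 3655.25991 / 2052.99245 ≈ 1.7805

1.7805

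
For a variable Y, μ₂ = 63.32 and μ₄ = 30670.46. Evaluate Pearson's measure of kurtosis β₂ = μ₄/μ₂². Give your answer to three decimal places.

μ₂² = 63.32² = 4009.42240
μ₄/μ₂² = 30670.46 / 4009.42240 = 7.64960
β₂ ≈ 7.650

7.650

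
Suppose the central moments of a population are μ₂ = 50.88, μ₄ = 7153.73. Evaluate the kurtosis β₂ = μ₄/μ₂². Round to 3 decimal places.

μ₂² = 50.88² = 2588.77440
μ₄/μ₂² = 7153.73 / 2588.77440 = 2.76337
β₂ ≈ 2.763

2.763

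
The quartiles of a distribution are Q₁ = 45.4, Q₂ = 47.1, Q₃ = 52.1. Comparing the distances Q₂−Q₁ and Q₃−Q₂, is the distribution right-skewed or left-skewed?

Q₂ − Q₁ = 1.7;  Q₃ − Q₂ = 5.0
Q₃ − Q₂ > Q₂ − Q₁ ⇒ the upper half is more spread out ⇒ right-skewed.

right-skewed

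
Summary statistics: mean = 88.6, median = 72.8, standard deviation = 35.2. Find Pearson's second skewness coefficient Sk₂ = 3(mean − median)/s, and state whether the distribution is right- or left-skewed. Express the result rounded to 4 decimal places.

Sk₂ = 3(88.6 − 72.8) / 35.2 = 3 × 15.8000 / 35.2
    = 47.4000 / 35.2 ≈ 1.3466
Sk₂ > 0 ⇒ mean > median ⇒ right-skewed (positive skew).

1.3466, right-skewed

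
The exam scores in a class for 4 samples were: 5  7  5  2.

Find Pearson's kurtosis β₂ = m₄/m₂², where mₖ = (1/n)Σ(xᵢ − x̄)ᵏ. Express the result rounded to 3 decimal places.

x̄ = 4.7500
Σ(xᵢ − x̄)² = 12.7500 ⇒ m₂ = 3.18750
Σ(xᵢ − x̄)⁴ = 82.8281 ⇒ m₄ = 20.70703
m₂² = 10.16016
β₂ = m₄/m₂² = 20.70703 / 10.16016 ≈ 2.038

2.038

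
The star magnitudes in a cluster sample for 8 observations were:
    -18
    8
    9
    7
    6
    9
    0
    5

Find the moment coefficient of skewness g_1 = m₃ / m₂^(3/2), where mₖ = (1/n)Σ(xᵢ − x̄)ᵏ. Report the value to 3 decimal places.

-1.857

x̄ = (-18 + 8 + 9 + 7 + 6 + 9 + 0 + 5) / 8 = 3.2500
deviations (xᵢ − x̄): -21.2500, 4.7500, 5.7500, 3.7500, 2.7500, 5.7500, -3.2500, 1.7500
Σ(xᵢ − x̄)² = 575.5000 ⇒ m₂ = 575.5000/8 = 71.93750
Σ(xᵢ − x̄)³ = -9063.7500 ⇒ m₃ = -9063.7500/8 = -1132.96875
m₂^(3/2) = 71.93750^(1.5) = 610.14494
g_1 = m₃ / m₂^(3/2) = -1132.96875 / 610.14494 ≈ -1.857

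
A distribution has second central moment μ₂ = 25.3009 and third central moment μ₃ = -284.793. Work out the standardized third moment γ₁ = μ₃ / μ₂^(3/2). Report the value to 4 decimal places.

σ = √μ₂ = √25.3009 = 5.03000
σ³ = μ₂^(3/2) = 127.26353
γ₁ = μ₃/σ³ = -284.793 / 127.26353 ≈ -2.2378

-2.2378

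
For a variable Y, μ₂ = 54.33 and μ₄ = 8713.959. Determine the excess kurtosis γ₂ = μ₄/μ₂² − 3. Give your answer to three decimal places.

μ₂² = 54.33² = 2951.74890
μ₄/μ₂² = 8713.959 / 2951.74890 = 2.95213
γ₂ = 2.95213 − 3 ≈ -0.048

-0.048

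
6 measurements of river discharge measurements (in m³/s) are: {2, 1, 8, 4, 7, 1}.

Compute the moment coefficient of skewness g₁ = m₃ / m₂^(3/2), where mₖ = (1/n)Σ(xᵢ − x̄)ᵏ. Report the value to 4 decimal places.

0.4008

x̄ = (2 + 1 + 8 + 4 + 7 + 1) / 6 = 3.8333
deviations (xᵢ − x̄): -1.8333, -2.8333, 4.1667, 0.1667, 3.1667, -2.8333
Σ(xᵢ − x̄)² = 46.8333 ⇒ m₂ = 46.8333/6 = 7.80556
Σ(xᵢ − x̄)³ = 52.4444 ⇒ m₃ = 52.4444/6 = 8.74074
m₂^(3/2) = 7.80556^(1.5) = 21.80749
g₁ = m₃ / m₂^(3/2) = 8.74074 / 21.80749 ≈ 0.4008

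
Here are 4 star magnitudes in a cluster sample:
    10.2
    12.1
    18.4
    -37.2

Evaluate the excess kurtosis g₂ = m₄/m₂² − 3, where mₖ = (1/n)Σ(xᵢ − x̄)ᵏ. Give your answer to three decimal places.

x̄ = 0.8750
Σ(xᵢ − x̄)² = 1969.7875 ⇒ m₂ = 492.44688
Σ(xᵢ − x̄)⁴ = 2219409.9869 ⇒ m₄ = 554852.49673
m₂² = 242503.92470
g₂ = m₄/m₂² − 3 = 2.28801 − 3 ≈ -0.712

-0.712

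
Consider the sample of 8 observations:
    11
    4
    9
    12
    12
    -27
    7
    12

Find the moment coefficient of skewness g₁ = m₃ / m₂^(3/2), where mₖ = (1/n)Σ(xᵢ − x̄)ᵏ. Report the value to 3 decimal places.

x̄ = (11 + 4 + 9 + 12 + 12 - 27 + 7 + 12) / 8 = 5.0000
deviations (xᵢ − x̄): 6.0000, -1.0000, 4.0000, 7.0000, 7.0000, -32.0000, 2.0000, 7.0000
Σ(xᵢ − x̄)² = 1228.0000 ⇒ m₂ = 1228.0000/8 = 153.50000
Σ(xᵢ − x̄)³ = -31452.0000 ⇒ m₃ = -31452.0000/8 = -3931.50000
m₂^(3/2) = 153.50000^(1.5) = 1901.79004
g₁ = m₃ / m₂^(3/2) = -3931.50000 / 1901.79004 ≈ -2.067

-2.067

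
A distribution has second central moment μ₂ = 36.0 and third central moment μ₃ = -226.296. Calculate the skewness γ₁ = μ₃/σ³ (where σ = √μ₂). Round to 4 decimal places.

-1.0477

σ = √μ₂ = √36.0 = 6.00000
σ³ = μ₂^(3/2) = 216.00000
γ₁ = μ₃/σ³ = -226.296 / 216.00000 ≈ -1.0477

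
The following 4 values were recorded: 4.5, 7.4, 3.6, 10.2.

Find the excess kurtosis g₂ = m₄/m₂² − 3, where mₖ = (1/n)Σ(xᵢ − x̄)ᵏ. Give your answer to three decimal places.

-1.443

x̄ = 6.4250
Σ(xᵢ − x̄)² = 26.8875 ⇒ m₂ = 6.72187
Σ(xᵢ − x̄)⁴ = 281.4060 ⇒ m₄ = 70.35151
m₂² = 45.18360
g₂ = m₄/m₂² − 3 = 1.55701 − 3 ≈ -1.443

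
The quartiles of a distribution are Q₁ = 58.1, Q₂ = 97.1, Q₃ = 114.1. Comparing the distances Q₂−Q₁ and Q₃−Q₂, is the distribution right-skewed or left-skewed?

Q₂ − Q₁ = 39.0;  Q₃ − Q₂ = 17.0
Q₂ − Q₁ > Q₃ − Q₂ ⇒ the lower half is more spread out ⇒ left-skewed.

left-skewed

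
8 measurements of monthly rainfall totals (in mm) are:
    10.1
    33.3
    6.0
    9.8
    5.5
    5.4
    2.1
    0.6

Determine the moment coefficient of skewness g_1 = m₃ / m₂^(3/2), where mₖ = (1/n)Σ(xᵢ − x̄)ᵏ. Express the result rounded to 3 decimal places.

x̄ = (10.1 + 33.3 + 6.0 + 9.8 + 5.5 + 5.4 + 2.1 + 0.6) / 8 = 9.1000
deviations (xᵢ − x̄): 1.0000, 24.2000, -3.1000, 0.7000, -3.6000, -3.7000, -7.0000, -8.5000
Σ(xᵢ − x̄)² = 744.6400 ⇒ m₂ = 744.6400/8 = 93.08000
Σ(xᵢ − x̄)³ = 13089.6060 ⇒ m₃ = 13089.6060/8 = 1636.20075
m₂^(3/2) = 93.08000^(1.5) = 898.01701
g_1 = m₃ / m₂^(3/2) = 1636.20075 / 898.01701 ≈ 1.822

1.822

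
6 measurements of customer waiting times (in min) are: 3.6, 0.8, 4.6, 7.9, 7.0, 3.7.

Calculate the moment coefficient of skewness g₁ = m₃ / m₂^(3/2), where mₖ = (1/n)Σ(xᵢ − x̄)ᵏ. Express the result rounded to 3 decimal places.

x̄ = (3.6 + 0.8 + 4.6 + 7.9 + 7.0 + 3.7) / 6 = 4.6000
deviations (xᵢ − x̄): -1.0000, -3.8000, 0.0000, 3.3000, 2.4000, -0.9000
Σ(xᵢ − x̄)² = 32.9000 ⇒ m₂ = 32.9000/6 = 5.48333
Σ(xᵢ − x̄)³ = -6.8400 ⇒ m₃ = -6.8400/6 = -1.14000
m₂^(3/2) = 5.48333^(1.5) = 12.84006
g₁ = m₃ / m₂^(3/2) = -1.14000 / 12.84006 ≈ -0.089

-0.089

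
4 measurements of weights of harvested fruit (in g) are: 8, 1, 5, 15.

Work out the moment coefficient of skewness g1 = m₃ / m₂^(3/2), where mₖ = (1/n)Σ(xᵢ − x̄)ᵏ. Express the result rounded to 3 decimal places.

0.392

x̄ = (8 + 1 + 5 + 15) / 4 = 7.2500
deviations (xᵢ − x̄): 0.7500, -6.2500, -2.2500, 7.7500
Σ(xᵢ − x̄)² = 104.7500 ⇒ m₂ = 104.7500/4 = 26.18750
Σ(xᵢ − x̄)³ = 210.3750 ⇒ m₃ = 210.3750/4 = 52.59375
m₂^(3/2) = 26.18750^(1.5) = 134.01119
g1 = m₃ / m₂^(3/2) = 52.59375 / 134.01119 ≈ 0.392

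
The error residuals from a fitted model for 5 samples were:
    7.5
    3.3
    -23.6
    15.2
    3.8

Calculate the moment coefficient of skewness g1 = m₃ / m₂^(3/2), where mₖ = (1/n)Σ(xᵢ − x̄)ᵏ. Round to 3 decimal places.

-1.090

x̄ = (7.5 + 3.3 - 23.6 + 15.2 + 3.8) / 5 = 1.2400
deviations (xᵢ − x̄): 6.2600, 2.0600, -24.8400, 13.9600, 2.5600
Σ(xᵢ − x̄)² = 861.8920 ⇒ m₂ = 861.8920/5 = 172.37840
Σ(xᵢ − x̄)³ = -12335.5354 ⇒ m₃ = -12335.5354/5 = -2467.10707
m₂^(3/2) = 172.37840^(1.5) = 2263.20695
g1 = m₃ / m₂^(3/2) = -2467.10707 / 2263.20695 ≈ -1.090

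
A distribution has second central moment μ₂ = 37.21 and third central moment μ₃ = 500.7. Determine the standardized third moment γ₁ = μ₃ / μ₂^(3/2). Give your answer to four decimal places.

σ = √μ₂ = √37.21 = 6.10000
σ³ = μ₂^(3/2) = 226.98100
γ₁ = μ₃/σ³ = 500.7 / 226.98100 ≈ 2.2059

2.2059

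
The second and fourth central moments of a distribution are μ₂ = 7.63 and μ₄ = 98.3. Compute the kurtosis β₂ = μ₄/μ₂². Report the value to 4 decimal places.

μ₂² = 7.63² = 58.21690
μ₄/μ₂² = 98.3 / 58.21690 = 1.68851
β₂ ≈ 1.6885

1.6885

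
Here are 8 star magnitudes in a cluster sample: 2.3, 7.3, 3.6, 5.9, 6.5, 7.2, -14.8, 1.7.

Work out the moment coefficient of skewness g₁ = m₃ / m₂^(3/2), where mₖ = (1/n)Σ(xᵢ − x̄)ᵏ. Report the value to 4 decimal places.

-1.8848

x̄ = (2.3 + 7.3 + 3.6 + 5.9 + 6.5 + 7.2 - 14.8 + 1.7) / 8 = 2.4625
deviations (xᵢ − x̄): -0.1625, 4.8375, 1.1375, 3.4375, 4.0375, 4.7375, -17.2625, -0.7625
Σ(xᵢ − x̄)² = 373.8588 ⇒ m₂ = 373.8588/8 = 46.73234
Σ(xᵢ − x̄)³ = -4817.1275 ⇒ m₃ = -4817.1275/8 = -602.14093
m₂^(3/2) = 46.73234^(1.5) = 319.46725
g₁ = m₃ / m₂^(3/2) = -602.14093 / 319.46725 ≈ -1.8848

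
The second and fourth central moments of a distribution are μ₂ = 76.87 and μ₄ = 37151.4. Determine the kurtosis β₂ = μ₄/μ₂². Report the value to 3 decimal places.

6.287

μ₂² = 76.87² = 5908.99690
μ₄/μ₂² = 37151.4 / 5908.99690 = 6.28726
β₂ ≈ 6.287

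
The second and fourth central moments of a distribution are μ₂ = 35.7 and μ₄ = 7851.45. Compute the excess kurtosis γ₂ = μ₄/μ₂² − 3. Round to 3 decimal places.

μ₂² = 35.7² = 1274.49000
μ₄/μ₂² = 7851.45 / 1274.49000 = 6.16046
γ₂ = 6.16046 − 3 ≈ 3.160

3.160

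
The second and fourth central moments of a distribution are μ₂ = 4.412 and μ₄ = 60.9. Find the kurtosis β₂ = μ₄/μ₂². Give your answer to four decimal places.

μ₂² = 4.412² = 19.46574
μ₄/μ₂² = 60.9 / 19.46574 = 3.12857
β₂ ≈ 3.1286

3.1286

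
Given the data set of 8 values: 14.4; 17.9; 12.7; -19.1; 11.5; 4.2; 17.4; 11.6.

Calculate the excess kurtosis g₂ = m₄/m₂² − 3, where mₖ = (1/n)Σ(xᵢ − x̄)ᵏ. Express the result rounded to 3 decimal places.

x̄ = 8.8250
Σ(xᵢ − x̄)² = 1018.0350 ⇒ m₂ = 127.25438
Σ(xᵢ − x̄)⁴ = 622045.5502 ⇒ m₄ = 77755.69378
m₂² = 16193.67596
g₂ = m₄/m₂² − 3 = 4.80161 − 3 ≈ 1.802

1.802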